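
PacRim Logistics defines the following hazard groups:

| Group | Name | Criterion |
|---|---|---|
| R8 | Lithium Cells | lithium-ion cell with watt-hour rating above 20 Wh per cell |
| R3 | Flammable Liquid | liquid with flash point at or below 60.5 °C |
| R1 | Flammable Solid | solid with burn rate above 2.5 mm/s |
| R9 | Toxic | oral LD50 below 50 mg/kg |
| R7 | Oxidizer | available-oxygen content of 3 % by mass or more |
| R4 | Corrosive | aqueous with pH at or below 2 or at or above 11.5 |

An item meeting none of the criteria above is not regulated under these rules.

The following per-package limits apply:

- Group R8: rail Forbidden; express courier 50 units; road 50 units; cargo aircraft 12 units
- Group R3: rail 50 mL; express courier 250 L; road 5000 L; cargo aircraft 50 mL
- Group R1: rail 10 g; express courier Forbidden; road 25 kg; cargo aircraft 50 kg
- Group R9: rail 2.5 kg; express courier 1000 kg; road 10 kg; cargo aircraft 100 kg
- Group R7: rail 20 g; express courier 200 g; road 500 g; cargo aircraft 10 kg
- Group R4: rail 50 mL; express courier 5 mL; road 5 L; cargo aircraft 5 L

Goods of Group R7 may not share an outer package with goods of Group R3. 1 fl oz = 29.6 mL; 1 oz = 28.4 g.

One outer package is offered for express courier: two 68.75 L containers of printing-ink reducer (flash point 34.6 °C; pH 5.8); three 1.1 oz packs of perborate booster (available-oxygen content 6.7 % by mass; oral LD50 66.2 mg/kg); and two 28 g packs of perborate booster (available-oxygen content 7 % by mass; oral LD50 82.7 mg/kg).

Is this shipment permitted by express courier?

Flash point 34.6 °C meets the Group R3 criterion (Flammable Liquid), so the printing-ink reducer is Group R3.
Available-oxygen content 6.7 % by mass meets the Group R7 criterion (Oxidizer), so the perborate booster is Group R7.
Available-oxygen content 7 % by mass meets the Group R7 criterion (Oxidizer), so the perborate booster is Group R7.
Group R7 net quantity: (three 1.1 oz packs = 93.72 g) + (two 28 g packs = 56 g) = 149.72 g.
That is within the Group R7 express courier limit of 200 g.
Group R3 quantity: two 68.75 L containers = 137.5 L.
137.5 L is within the express courier limit of 250 L for Group R3.
Group R7 and Group R3 may not share an outer package.

No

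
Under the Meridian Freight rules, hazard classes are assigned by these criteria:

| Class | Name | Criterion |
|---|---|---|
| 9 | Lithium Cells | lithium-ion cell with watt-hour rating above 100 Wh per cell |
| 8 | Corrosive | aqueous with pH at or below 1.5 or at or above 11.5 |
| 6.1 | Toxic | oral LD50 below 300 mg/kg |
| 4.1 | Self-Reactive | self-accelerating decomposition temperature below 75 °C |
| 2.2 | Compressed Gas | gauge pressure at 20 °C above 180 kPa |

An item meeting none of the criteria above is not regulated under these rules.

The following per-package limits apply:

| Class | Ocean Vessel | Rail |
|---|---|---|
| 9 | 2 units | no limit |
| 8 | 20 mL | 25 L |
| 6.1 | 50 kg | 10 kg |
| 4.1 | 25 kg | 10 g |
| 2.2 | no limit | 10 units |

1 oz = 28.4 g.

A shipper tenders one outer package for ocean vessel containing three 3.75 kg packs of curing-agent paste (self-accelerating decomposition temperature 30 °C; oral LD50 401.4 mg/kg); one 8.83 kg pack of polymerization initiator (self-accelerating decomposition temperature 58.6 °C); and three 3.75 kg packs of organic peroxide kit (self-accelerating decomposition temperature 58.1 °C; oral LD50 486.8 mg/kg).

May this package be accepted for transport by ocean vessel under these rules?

No

Curing-agent paste: self-accelerating decomposition temperature 30 °C < 75 °C → Class 4.1 (Self-Reactive).
Self-accelerating decomposition temperature 58.6 °C meets the Class 4.1 criterion (Self-Reactive), so the polymerization initiator is Class 4.1.
Self-accelerating decomposition temperature 58.1 °C meets the Class 4.1 criterion (Self-Reactive), so the organic peroxide kit is Class 4.1.
Class 4.1 net quantity: (three 3.75 kg packs = 11.25 kg) + 8.83 kg + (three 3.75 kg packs = 11.25 kg) = 31.33 kg.
31.33 kg > 25 kg (ocean vessel limit, Class 4.1) — over the limit.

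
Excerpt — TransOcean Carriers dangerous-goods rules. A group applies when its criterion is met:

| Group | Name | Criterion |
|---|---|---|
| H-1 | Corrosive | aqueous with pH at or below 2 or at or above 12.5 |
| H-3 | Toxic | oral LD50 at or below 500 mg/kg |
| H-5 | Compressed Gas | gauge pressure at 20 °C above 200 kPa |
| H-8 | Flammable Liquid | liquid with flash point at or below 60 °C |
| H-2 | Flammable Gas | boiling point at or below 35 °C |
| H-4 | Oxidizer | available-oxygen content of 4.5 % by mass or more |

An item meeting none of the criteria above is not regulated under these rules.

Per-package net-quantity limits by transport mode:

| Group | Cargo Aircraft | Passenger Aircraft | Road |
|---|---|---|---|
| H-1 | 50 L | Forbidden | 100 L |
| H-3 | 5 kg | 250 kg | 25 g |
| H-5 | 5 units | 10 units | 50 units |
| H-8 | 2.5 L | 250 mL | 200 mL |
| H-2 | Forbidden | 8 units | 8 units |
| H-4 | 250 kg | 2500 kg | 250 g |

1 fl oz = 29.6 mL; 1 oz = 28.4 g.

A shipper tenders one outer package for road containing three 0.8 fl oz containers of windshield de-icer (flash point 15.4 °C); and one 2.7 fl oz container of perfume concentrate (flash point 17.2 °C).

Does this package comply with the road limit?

Yes

The windshield de-icer has flash point 15.4 °C, which is ≤ 60 °C, so it is Group H-8 (Flammable Liquid).
The perfume concentrate has flash point 17.2 °C, which is ≤ 60 °C, so it is Group H-8 (Flammable Liquid).
Group H-8 net quantity: (three 0.8 fl oz containers = 71.04 mL) + (one 2.7 fl oz container = 79.92 mL) = 150.96 mL.
150.96 mL is within the road limit of 200 mL for Group H-8.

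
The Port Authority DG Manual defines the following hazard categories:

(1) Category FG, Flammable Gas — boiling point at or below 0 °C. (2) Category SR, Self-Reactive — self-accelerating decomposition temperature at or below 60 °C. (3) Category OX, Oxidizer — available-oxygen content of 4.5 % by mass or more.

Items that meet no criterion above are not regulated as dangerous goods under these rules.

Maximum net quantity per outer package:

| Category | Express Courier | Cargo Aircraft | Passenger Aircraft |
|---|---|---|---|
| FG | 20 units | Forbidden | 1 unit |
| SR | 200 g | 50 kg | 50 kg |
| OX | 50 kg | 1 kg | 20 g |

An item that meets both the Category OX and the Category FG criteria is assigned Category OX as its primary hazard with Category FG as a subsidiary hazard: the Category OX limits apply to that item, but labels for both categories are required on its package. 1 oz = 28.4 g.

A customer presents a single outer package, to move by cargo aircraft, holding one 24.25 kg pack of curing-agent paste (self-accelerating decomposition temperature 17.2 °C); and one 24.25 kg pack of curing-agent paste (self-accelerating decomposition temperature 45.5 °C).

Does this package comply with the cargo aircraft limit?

The curing-agent paste has self-accelerating decomposition temperature 17.2 °C, which is ≤ 60 °C, so it is Category SR (Self-Reactive).
Self-accelerating decomposition temperature 45.5 °C meets the Category SR criterion (Self-Reactive), so the curing-agent paste is Category SR.
Category SR net quantity: 24.25 kg + 24.25 kg = 48.5 kg.
48.5 kg is within the cargo aircraft limit of 50 kg for Category SR.

Yes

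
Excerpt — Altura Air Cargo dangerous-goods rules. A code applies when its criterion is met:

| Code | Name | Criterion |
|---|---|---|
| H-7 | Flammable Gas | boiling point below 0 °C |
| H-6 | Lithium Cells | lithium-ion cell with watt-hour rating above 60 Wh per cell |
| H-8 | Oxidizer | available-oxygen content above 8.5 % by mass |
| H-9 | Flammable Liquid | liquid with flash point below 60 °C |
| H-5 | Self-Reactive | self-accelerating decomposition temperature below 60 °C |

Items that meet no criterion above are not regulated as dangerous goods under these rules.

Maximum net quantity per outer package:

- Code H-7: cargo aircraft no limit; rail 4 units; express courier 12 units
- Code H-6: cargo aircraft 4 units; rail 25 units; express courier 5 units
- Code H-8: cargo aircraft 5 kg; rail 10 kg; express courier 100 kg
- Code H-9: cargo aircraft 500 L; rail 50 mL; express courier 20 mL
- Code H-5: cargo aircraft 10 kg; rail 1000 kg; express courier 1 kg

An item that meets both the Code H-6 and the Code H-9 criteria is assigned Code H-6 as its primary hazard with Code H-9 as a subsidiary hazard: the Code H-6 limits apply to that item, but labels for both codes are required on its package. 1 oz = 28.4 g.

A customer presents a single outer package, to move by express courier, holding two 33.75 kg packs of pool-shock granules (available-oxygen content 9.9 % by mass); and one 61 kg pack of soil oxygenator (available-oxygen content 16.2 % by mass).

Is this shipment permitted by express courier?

No

The pool-shock granules have available-oxygen content 9.9 % by mass, which is > 8.5 % by mass, so they are Code H-8 (Oxidizer).
Available-oxygen content 16.2 % by mass meets the Code H-8 criterion (Oxidizer), so the soil oxygenator is Code H-8.
Code H-8 net quantity: (two 33.75 kg packs = 67.5 kg) + 61 kg = 128.5 kg.
128.5 kg > 100 kg (express courier limit, Code H-8) — over the limit.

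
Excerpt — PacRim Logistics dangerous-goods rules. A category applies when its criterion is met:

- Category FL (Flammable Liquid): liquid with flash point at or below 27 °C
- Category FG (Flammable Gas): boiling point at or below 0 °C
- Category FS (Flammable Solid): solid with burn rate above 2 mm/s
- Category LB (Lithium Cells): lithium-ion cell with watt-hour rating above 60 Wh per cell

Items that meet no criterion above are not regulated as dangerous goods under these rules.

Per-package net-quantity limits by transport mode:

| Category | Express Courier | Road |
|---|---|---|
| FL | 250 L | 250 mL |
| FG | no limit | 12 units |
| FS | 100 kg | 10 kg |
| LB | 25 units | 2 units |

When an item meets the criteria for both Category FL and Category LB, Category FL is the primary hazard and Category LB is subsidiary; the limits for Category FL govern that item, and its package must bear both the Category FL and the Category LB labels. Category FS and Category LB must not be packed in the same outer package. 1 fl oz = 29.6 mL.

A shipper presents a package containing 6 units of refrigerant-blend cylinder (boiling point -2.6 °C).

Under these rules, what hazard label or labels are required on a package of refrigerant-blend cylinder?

Category FG

The refrigerant-blend cylinder has boiling point -2.6 °C, which is ≤ 0 °C, so it is Category FG (Flammable Gas).
Only the Category FG label is required.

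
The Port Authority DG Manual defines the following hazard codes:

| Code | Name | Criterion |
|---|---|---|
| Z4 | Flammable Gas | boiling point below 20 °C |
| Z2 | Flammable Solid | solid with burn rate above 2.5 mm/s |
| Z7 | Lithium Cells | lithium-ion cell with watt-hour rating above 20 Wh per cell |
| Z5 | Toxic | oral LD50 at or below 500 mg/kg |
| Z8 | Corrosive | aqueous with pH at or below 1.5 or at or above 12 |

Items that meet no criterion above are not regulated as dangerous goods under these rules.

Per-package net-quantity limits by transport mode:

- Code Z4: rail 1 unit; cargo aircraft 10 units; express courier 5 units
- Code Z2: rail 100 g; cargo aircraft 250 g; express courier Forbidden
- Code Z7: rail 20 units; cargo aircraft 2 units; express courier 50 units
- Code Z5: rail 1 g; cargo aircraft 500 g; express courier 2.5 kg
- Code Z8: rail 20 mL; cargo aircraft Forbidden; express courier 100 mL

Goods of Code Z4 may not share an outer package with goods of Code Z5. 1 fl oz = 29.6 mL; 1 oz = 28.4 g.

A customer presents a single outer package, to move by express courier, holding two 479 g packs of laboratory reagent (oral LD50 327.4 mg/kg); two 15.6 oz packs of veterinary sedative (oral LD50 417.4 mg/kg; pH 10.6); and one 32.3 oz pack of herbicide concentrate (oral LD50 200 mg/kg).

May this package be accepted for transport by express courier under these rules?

Oral LD50 327.4 mg/kg meets the Code Z5 criterion (Toxic), so the laboratory reagent is Code Z5.
Veterinary sedative: oral LD50 417.4 mg/kg ≤ 500 mg/kg → Code Z5 (Toxic).
Oral LD50 200 mg/kg meets the Code Z5 criterion (Toxic), so the herbicide concentrate is Code Z5.
Code Z5 net quantity: (two 479 g packs = 958 g) + (two 15.6 oz packs = 886.08 g) + (one 32.3 oz pack = 917.32 g) = 2761.4 g.
2761.4 g > 2.5 kg (express courier limit, Code Z5) — over the limit.

No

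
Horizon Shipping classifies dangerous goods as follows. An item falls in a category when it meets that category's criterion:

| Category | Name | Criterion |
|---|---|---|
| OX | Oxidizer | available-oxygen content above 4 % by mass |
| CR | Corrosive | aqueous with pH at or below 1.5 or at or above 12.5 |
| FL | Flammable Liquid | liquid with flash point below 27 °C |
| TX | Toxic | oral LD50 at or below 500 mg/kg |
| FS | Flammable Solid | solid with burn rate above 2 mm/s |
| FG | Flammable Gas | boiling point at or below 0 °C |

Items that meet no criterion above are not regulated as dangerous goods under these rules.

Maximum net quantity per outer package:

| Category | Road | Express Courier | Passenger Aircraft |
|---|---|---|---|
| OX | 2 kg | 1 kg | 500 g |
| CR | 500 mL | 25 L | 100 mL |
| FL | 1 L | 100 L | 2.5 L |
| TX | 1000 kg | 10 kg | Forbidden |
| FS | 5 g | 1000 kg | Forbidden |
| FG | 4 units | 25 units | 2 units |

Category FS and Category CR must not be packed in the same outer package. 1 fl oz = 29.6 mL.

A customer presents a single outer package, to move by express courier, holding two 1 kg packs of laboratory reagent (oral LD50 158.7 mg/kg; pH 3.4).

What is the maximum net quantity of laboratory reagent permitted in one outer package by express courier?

10 kg

Oral LD50 158.7 mg/kg meets the Category TX criterion (Toxic), so the laboratory reagent is Category TX.
The express courier limit for Category TX is 10 kg.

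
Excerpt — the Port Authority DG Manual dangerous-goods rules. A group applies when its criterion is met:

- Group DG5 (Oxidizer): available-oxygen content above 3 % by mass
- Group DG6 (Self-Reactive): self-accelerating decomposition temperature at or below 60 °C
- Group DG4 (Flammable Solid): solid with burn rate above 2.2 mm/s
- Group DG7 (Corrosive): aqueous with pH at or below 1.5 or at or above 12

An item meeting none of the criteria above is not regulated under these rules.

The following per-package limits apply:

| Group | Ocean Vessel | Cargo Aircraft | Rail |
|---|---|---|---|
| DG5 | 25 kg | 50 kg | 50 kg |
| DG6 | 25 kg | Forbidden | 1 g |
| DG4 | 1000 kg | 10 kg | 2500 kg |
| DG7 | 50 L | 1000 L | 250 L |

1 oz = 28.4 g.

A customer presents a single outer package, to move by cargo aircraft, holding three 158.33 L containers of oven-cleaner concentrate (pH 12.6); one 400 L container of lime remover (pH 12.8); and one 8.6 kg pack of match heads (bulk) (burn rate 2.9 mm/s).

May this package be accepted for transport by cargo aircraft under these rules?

Yes

With pH 12.6 (≥ 12), the oven-cleaner concentrate falls in Group DG7.
Lime remover: pH 12.8 ≥ 12 → Group DG7 (Corrosive).
Match heads (bulk): burn rate 2.9 mm/s > 2.2 mm/s → Group DG4 (Flammable Solid).
Group DG7 net quantity: (three 158.33 L containers = 474.99 L) + 400 L = 874.99 L.
874.99 L is within the cargo aircraft limit of 1000 L for Group DG7.
Group DG4 quantity: 8.6 kg.
That is within the Group DG4 cargo aircraft limit of 10 kg.
Every hazard group is within its cargo aircraft limit and no segregation rule is violated.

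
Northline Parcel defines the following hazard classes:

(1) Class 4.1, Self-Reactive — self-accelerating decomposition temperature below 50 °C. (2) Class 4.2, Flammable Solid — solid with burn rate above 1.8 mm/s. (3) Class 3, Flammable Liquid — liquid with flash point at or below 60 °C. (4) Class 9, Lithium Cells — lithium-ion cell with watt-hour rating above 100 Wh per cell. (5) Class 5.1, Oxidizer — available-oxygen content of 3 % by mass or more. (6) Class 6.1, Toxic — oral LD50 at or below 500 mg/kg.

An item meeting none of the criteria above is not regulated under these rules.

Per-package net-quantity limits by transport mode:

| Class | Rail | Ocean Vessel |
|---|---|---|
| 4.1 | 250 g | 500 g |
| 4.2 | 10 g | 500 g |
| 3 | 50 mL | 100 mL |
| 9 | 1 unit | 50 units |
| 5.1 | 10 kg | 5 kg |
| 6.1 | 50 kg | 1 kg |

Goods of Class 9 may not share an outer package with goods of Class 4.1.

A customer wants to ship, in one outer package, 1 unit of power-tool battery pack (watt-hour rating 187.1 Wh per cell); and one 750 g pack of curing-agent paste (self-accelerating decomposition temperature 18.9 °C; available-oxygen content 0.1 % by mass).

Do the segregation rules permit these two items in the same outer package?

Power-tool battery pack: watt-hour rating 187.1 Wh per cell > 100 Wh per cell → Class 9 (Lithium Cells).
With self-accelerating decomposition temperature 18.9 °C (< 50 °C), the curing-agent paste falls in Class 4.1.
Class 9 and Class 4.1 may not share an outer package.

No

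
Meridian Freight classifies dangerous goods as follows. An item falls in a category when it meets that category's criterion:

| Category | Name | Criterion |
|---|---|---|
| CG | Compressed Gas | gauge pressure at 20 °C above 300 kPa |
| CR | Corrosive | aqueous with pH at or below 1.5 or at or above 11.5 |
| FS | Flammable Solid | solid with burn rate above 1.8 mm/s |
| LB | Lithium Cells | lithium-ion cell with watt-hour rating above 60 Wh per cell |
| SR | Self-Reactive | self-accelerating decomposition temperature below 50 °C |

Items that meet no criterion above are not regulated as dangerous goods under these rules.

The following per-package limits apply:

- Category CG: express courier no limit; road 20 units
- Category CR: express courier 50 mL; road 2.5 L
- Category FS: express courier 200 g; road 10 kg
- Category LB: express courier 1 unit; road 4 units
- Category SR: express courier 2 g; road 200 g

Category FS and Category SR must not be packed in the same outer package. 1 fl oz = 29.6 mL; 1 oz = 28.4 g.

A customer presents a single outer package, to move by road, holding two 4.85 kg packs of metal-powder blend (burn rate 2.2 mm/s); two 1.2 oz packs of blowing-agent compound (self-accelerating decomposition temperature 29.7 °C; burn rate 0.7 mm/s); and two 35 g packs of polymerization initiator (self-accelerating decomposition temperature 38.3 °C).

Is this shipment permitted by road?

No

With burn rate 2.2 mm/s (> 1.8 mm/s), the metal-powder blend falls in Category FS.
The blowing-agent compound has self-accelerating decomposition temperature 29.7 °C, which is < 50 °C, so it is Category SR (Self-Reactive).
With self-accelerating decomposition temperature 38.3 °C (< 50 °C), the polymerization initiator falls in Category SR.
Category FS quantity: two 4.85 kg packs = 9.7 kg.
9.7 kg ≤ 10 kg (road limit, Category FS) — within limit.
Category SR net quantity: (two 1.2 oz packs = 68.16 g) + (two 35 g packs = 70 g) = 138.16 g.
138.16 g is within the road limit of 200 g for Category SR.
Category FS and Category SR may not share an outer package.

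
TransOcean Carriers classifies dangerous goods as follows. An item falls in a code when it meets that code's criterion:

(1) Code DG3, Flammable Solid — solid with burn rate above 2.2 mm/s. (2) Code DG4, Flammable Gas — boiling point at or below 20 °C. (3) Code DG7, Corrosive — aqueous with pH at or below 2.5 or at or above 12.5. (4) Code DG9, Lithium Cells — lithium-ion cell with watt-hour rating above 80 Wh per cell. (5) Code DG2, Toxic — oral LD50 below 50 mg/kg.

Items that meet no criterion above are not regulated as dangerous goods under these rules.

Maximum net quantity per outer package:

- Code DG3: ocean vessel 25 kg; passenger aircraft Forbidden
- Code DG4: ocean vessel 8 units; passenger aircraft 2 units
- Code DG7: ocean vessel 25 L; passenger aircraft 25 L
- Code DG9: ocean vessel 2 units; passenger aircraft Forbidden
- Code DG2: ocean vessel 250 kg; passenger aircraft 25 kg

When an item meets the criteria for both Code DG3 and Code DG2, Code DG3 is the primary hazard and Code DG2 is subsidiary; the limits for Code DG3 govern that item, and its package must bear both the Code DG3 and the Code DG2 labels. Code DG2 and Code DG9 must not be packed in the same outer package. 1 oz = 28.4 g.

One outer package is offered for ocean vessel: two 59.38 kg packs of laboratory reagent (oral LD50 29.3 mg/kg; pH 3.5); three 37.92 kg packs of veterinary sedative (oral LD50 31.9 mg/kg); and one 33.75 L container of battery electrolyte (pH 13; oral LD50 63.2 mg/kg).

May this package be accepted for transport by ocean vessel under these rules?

Laboratory reagent: oral LD50 29.3 mg/kg < 50 mg/kg → Code DG2 (Toxic).
With oral LD50 31.9 mg/kg (< 50 mg/kg), the veterinary sedative falls in Code DG2.
pH 13 meets the Code DG7 criterion (Corrosive), so the battery electrolyte is Code DG7.
Total Code DG2: (two 59.38 kg packs = 118.76 kg) + (three 37.92 kg packs = 113.76 kg) = 232.52 kg.
232.52 kg is within the ocean vessel limit of 250 kg for Code DG2.
Code DG7 quantity: 33.75 L.
That exceeds the Code DG7 ocean vessel limit of 25 L.
The segregation rule (Code DG2 with Code DG9) does not apply to Code DG2 with Code DG7.

No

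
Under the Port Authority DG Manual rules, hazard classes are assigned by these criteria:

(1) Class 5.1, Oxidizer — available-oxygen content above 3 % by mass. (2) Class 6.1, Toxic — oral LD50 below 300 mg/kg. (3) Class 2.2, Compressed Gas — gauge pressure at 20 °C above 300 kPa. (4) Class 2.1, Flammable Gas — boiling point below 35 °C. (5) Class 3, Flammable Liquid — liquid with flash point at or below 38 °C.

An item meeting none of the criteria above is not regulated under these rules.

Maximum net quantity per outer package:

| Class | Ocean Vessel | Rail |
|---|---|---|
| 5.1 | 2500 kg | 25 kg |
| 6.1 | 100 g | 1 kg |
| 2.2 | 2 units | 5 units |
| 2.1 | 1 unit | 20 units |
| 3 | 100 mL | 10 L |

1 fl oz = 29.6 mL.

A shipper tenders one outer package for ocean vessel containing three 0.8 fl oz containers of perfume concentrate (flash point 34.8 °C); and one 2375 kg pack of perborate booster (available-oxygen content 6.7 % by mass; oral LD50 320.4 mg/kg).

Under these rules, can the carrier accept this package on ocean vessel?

Yes

Flash point 34.8 °C meets the Class 3 criterion (Flammable Liquid), so the perfume concentrate is Class 3.
Available-oxygen content 6.7 % by mass meets the Class 5.1 criterion (Oxidizer), so the perborate booster is Class 5.1.
Class 3 quantity: three 0.8 fl oz containers = 71.04 mL.
71.04 mL is within the ocean vessel limit of 100 mL for Class 3.
Class 5.1 quantity: 2375 kg.
2375 kg ≤ 2500 kg (ocean vessel limit, Class 5.1) — within limit.
Every hazard class is within its ocean vessel limit and no segregation rule is violated.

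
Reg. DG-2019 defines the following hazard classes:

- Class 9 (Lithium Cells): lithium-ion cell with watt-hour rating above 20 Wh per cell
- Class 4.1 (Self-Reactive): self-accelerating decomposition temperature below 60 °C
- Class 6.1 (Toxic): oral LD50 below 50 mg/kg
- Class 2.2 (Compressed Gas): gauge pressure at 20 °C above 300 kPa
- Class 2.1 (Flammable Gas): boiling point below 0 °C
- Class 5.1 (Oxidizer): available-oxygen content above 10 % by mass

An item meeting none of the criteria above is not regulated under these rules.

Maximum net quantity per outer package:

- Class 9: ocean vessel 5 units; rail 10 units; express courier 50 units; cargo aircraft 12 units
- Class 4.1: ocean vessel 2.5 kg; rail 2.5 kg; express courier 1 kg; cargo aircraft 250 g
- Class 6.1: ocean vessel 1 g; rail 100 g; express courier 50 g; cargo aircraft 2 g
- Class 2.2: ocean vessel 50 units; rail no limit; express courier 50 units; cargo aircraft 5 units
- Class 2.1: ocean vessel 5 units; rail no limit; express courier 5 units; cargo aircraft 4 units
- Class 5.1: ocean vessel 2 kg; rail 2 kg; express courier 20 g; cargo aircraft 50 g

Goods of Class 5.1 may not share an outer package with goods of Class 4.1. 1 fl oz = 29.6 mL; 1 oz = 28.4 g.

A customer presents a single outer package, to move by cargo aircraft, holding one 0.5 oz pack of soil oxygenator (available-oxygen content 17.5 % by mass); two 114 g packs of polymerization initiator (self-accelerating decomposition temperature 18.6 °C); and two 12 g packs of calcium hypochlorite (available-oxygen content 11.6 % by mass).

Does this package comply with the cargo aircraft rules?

The soil oxygenator has available-oxygen content 17.5 % by mass, which is > 10 % by mass, so it is Class 5.1 (Oxidizer).
Polymerization initiator: self-accelerating decomposition temperature 18.6 °C < 60 °C → Class 4.1 (Self-Reactive).
Available-oxygen content 11.6 % by mass meets the Class 5.1 criterion (Oxidizer), so the calcium hypochlorite is Class 5.1.
Total Class 5.1: (one 0.5 oz pack = 14.2 g) + (two 12 g packs = 24 g) = 38.2 g.
38.2 g is within the cargo aircraft limit of 50 g for Class 5.1.
Class 4.1 quantity: two 114 g packs = 228 g.
228 g is within the cargo aircraft limit of 250 g for Class 4.1.
Class 5.1 and Class 4.1 may not share an outer package.

No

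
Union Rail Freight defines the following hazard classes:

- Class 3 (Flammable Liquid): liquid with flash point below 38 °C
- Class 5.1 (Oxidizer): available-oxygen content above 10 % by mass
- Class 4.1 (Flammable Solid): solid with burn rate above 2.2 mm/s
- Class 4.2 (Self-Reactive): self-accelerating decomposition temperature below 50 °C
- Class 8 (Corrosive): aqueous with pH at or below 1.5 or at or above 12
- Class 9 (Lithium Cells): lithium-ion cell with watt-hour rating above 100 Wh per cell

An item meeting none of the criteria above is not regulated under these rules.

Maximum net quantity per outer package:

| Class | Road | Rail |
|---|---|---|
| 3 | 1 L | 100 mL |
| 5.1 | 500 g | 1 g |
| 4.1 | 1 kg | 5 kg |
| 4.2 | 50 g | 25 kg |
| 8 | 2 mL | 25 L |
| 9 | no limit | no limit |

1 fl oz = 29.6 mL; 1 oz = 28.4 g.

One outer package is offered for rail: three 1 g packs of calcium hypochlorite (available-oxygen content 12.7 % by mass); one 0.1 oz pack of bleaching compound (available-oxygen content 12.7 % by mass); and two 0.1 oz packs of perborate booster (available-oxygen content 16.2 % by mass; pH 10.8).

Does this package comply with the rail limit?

No

Available-oxygen content 12.7 % by mass meets the Class 5.1 criterion (Oxidizer), so the calcium hypochlorite is Class 5.1.
Bleaching compound: available-oxygen content 12.7 % by mass > 10 % by mass → Class 5.1 (Oxidizer).
Perborate booster: available-oxygen content 16.2 % by mass > 10 % by mass → Class 5.1 (Oxidizer).
Total Class 5.1: (three 1 g packs = 3 g) + (one 0.1 oz pack = 2.84 g) + (two 0.1 oz packs = 5.68 g) = 11.52 g.
11.52 g > 1 g (rail limit, Class 5.1) — over the limit.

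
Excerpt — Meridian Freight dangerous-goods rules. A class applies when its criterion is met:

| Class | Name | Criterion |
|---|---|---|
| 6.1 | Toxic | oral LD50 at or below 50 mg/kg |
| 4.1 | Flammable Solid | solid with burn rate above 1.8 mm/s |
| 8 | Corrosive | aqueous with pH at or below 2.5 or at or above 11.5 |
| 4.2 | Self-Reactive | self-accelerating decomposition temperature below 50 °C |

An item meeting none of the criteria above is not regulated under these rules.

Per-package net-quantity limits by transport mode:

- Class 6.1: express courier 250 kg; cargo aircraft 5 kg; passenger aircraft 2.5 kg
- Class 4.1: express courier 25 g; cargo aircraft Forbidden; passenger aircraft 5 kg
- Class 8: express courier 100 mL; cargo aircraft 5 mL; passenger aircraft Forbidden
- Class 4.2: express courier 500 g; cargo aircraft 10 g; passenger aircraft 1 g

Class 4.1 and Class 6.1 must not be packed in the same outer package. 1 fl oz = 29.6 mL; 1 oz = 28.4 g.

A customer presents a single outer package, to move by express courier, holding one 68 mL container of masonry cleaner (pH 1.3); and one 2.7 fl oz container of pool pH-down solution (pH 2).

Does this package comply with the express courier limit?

No

With pH 1.3 (≤ 2.5), the masonry cleaner falls in Class 8.
Pool pH-down solution: pH 2 ≤ 2.5 → Class 8 (Corrosive).
Class 8 net quantity: 68 mL + (one 2.7 fl oz container = 79.92 mL) = 147.92 mL.
147.92 mL exceeds the express courier limit of 100 mL for Class 8.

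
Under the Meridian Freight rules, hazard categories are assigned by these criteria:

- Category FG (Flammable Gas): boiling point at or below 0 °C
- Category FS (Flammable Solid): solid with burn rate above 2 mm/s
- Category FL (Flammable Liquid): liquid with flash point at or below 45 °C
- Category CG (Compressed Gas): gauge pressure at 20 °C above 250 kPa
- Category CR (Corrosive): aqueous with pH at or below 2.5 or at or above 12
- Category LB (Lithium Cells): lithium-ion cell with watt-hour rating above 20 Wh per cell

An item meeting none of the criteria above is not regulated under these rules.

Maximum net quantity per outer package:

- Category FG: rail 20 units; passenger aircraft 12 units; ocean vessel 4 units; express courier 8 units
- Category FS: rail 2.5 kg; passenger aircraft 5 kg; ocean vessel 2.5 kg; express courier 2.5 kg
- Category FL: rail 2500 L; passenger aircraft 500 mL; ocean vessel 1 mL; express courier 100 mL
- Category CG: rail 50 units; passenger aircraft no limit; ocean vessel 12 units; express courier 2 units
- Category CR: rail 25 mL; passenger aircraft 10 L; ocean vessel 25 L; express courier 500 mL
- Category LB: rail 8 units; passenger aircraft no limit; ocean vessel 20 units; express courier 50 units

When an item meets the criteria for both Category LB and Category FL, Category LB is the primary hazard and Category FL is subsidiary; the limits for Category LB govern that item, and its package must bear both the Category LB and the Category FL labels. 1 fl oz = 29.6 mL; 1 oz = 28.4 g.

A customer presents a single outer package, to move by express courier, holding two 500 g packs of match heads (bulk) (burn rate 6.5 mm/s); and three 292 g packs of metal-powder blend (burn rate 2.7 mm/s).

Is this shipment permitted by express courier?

Yes

With burn rate 6.5 mm/s (> 2 mm/s), the match heads (bulk) fall in Category FS.
Burn rate 2.7 mm/s meets the Category FS criterion (Flammable Solid), so the metal-powder blend is Category FS.
Total Category FS: (two 500 g packs = 1 kg) + (three 292 g packs = 876 g) = 1.876 kg.
1.876 kg is within the express courier limit of 2.5 kg for Category FS.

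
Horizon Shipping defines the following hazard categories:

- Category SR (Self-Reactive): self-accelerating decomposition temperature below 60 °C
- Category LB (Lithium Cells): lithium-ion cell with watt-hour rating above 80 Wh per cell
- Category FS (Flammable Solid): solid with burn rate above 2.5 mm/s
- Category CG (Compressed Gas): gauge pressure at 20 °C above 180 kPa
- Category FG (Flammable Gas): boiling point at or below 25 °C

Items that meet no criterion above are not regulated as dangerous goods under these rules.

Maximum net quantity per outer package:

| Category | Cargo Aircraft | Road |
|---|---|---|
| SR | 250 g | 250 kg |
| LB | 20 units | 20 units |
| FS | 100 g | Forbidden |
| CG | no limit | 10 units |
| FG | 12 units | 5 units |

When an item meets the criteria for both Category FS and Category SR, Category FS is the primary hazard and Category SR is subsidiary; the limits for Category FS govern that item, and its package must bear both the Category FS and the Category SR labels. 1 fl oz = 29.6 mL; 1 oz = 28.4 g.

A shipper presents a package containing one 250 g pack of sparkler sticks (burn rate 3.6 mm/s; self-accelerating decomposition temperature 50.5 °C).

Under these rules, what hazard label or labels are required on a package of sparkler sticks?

Category FS and SR

Burn rate 3.6 mm/s meets the Category FS criterion (Flammable Solid), so the sparkler sticks are Category FS.
With self-accelerating decomposition temperature 50.5 °C (< 60 °C), the sparkler sticks fall in Category SR.
By the precedence rule Category FS is primary and Category SR is subsidiary, and that rule requires both labels on the package.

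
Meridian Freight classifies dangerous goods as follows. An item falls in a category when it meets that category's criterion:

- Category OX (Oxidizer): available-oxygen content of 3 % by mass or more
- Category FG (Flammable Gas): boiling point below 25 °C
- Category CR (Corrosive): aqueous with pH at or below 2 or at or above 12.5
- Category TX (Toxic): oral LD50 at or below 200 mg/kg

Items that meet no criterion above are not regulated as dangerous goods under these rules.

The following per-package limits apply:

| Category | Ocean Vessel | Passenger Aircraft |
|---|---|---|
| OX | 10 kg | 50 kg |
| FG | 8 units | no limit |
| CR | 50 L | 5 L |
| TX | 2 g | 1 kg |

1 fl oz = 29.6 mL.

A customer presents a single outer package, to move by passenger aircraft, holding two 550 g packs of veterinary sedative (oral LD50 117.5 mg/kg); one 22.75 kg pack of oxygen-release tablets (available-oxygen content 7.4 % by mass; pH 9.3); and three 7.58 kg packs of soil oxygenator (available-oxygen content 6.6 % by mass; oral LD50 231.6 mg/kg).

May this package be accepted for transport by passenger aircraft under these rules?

The veterinary sedative has oral LD50 117.5 mg/kg, which is ≤ 200 mg/kg, so it is Category TX (Toxic).
The oxygen-release tablets have available-oxygen content 7.4 % by mass, which is ≥ 3 % by mass, so they are Category OX (Oxidizer).
With available-oxygen content 6.6 % by mass (≥ 3 % by mass), the soil oxygenator falls in Category OX.
Category TX quantity: two 550 g packs = 1.1 kg.
That exceeds the Category TX passenger aircraft limit of 1 kg.
Category OX net quantity: 22.75 kg + (three 7.58 kg packs = 22.74 kg) = 45.49 kg.
45.49 kg ≤ 50 kg (passenger aircraft limit, Category OX) — within limit.

No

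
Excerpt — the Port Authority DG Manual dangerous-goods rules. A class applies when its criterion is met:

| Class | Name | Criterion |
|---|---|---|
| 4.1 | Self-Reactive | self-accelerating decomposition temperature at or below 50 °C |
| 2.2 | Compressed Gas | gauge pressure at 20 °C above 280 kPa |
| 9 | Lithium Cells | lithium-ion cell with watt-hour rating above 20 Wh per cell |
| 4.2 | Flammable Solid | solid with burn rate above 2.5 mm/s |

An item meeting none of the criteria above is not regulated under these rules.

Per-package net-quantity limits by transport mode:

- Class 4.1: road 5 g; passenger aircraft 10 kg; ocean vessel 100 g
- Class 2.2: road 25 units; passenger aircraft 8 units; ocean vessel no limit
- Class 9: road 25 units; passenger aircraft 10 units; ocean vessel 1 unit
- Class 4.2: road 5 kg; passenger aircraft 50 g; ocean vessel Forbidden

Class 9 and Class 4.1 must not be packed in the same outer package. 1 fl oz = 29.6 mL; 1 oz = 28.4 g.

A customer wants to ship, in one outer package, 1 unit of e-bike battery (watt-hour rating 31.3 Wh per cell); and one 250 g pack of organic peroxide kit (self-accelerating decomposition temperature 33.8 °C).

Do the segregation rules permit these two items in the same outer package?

No

Watt-hour rating 31.3 Wh per cell meets the Class 9 criterion (Lithium Cells), so the e-bike battery is Class 9.
Self-accelerating decomposition temperature 33.8 °C meets the Class 4.1 criterion (Self-Reactive), so the organic peroxide kit is Class 4.1.
Class 9 and Class 4.1 may not share an outer package.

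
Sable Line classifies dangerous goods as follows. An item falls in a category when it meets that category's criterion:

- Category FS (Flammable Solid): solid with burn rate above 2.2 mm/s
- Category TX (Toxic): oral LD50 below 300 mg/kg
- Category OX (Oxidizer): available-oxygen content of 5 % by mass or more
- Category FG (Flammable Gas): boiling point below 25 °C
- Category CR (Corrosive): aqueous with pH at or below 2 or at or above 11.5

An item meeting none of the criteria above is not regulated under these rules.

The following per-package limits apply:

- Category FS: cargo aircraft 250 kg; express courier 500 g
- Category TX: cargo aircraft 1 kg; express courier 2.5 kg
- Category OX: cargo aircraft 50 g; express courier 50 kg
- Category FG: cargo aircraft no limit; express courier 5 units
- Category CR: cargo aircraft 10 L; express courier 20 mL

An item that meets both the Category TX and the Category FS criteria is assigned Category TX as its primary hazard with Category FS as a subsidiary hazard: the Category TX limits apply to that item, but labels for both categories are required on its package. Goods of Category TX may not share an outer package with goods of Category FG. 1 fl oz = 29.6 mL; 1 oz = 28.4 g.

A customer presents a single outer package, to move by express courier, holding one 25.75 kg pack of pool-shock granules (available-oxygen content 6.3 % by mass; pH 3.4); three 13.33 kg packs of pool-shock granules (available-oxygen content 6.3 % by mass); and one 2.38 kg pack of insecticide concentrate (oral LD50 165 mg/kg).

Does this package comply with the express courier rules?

Pool-shock granules: available-oxygen content 6.3 % by mass ≥ 5 % by mass → Category OX (Oxidizer).
The pool-shock granules have available-oxygen content 6.3 % by mass, which is ≥ 5 % by mass, so they are Category OX (Oxidizer).
Insecticide concentrate: oral LD50 165 mg/kg < 300 mg/kg → Category TX (Toxic).
Category TX quantity: 2.38 kg.
That is within the Category TX express courier limit of 2.5 kg.
Category OX net quantity: 25.75 kg + (three 13.33 kg packs = 39.99 kg) = 65.74 kg.
That exceeds the Category OX express courier limit of 50 kg.
The segregation rule (Category TX with Category FG) does not apply to Category TX with Category OX.

No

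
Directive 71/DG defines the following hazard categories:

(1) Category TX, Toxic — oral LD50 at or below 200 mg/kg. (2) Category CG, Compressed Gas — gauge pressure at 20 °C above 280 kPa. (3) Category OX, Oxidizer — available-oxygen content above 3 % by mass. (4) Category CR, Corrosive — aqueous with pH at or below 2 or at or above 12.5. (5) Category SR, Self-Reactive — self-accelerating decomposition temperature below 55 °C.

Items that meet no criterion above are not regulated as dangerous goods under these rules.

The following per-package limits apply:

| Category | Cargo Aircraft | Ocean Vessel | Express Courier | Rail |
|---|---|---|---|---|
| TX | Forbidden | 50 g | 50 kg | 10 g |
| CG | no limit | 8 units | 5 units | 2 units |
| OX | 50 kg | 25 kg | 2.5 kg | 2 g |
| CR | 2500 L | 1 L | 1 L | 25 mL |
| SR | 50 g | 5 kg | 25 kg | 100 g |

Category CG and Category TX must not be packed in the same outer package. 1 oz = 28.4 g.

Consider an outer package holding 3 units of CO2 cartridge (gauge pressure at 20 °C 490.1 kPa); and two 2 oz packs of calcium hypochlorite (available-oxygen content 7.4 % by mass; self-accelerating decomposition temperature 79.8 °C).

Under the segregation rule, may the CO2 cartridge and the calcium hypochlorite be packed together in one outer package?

Yes

CO2 cartridge: gauge pressure at 20 °C 490.1 kPa > 280 kPa → Category CG (Compressed Gas).
With available-oxygen content 7.4 % by mass (> 3 % by mass), the calcium hypochlorite falls in Category OX.
No segregation rule bars Category CG with Category OX.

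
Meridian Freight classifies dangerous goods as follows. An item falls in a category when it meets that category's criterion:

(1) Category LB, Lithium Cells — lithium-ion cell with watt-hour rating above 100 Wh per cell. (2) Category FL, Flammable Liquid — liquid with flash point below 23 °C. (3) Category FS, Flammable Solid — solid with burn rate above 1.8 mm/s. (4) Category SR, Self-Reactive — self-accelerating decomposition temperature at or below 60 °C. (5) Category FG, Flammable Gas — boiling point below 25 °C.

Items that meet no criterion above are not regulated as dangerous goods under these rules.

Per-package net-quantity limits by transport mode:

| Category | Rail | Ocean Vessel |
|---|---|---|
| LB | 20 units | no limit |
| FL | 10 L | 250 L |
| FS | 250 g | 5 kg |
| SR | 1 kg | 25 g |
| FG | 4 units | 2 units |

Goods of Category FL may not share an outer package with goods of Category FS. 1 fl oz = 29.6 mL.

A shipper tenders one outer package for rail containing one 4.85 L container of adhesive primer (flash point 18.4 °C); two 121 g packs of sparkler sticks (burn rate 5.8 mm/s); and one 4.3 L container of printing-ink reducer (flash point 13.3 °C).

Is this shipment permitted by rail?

No

The adhesive primer has flash point 18.4 °C, which is < 23 °C, so it is Category FL (Flammable Liquid).
Burn rate 5.8 mm/s meets the Category FS criterion (Flammable Solid), so the sparkler sticks are Category FS.
Flash point 13.3 °C meets the Category FL criterion (Flammable Liquid), so the printing-ink reducer is Category FL.
Total Category FL: 4.85 L + 4.3 L = 9.15 L.
9.15 L ≤ 10 L (rail limit, Category FL) — within limit.
Category FS quantity: two 121 g packs = 242 g.
242 g ≤ 250 g (rail limit, Category FS) — within limit.
Category FL and Category FS may not share an outer package.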